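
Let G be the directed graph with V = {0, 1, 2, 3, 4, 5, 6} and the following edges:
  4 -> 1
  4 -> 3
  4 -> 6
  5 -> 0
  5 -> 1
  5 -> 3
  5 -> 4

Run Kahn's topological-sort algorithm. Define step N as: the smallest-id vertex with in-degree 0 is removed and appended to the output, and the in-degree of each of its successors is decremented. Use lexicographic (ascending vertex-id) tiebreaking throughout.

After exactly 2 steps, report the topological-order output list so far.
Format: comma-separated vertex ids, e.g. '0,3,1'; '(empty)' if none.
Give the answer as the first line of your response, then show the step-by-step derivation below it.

2,5

step 1: output 2; order=[2]; indeg=(1,2,0,2,1,0,1)
step 2: output 5; order=[2,5]; indeg=(0,1,0,1,0,0,1)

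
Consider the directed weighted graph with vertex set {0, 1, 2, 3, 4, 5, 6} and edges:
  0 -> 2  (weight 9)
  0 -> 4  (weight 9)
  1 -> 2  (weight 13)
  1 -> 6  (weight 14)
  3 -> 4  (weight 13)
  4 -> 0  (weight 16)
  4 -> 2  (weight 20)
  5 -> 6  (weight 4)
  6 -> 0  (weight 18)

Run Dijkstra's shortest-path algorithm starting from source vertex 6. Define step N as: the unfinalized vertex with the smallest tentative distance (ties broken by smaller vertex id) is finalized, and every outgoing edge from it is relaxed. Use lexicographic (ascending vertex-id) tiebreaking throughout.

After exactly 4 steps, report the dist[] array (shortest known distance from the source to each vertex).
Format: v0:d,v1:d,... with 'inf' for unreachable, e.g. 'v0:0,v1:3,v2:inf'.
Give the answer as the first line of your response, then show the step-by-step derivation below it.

v0:18,v1:inf,v2:27,v3:inf,v4:27,v5:inf,v6:0

step 1: dist = v0:18,v1:inf,v2:inf,v3:inf,v4:inf,v5:inf,v6:0
step 2: dist = v0:18,v1:inf,v2:27,v3:inf,v4:27,v5:inf,v6:0
step 3: dist = v0:18,v1:inf,v2:27,v3:inf,v4:27,v5:inf,v6:0
step 4: dist = v0:18,v1:inf,v2:27,v3:inf,v4:27,v5:inf,v6:0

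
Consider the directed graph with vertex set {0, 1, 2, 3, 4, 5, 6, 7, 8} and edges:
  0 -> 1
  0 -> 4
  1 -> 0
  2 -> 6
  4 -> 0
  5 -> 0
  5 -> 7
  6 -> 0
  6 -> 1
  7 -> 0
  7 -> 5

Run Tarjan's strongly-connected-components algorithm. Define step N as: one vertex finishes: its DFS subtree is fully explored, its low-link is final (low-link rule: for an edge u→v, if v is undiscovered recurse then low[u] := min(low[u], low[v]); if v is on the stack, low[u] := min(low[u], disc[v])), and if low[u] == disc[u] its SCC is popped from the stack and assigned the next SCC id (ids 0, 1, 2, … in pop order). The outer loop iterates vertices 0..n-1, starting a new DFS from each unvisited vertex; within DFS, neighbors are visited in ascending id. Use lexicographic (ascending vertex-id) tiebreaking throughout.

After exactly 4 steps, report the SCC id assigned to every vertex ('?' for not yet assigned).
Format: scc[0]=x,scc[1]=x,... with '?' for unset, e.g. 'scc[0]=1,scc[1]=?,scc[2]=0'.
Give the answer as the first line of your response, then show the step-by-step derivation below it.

scc[0]=0,scc[1]=0,scc[2]=?,scc[3]=?,scc[4]=0,scc[5]=?,scc[6]=1,scc[7]=?,scc[8]=?

step 1: low=(low[0]=0,low[1]=0,low[2]=?,low[3]=?,low[4]=?,low[5]=?,low[6]=?,low[7]=?,low[8]=?); scc=(scc[0]=?,scc[1]=?,scc[2]=?,scc[3]=?,scc[4]=?,scc[5]=?,scc[6]=?,scc[7]=?,scc[8]=?)
step 2: low=(low[0]=0,low[1]=0,low[2]=?,low[3]=?,low[4]=0,low[5]=?,low[6]=?,low[7]=?,low[8]=?); scc=(scc[0]=?,scc[1]=?,scc[2]=?,scc[3]=?,scc[4]=?,scc[5]=?,scc[6]=?,scc[7]=?,scc[8]=?)
step 3: low=(low[0]=0,low[1]=0,low[2]=?,low[3]=?,low[4]=0,low[5]=?,low[6]=?,low[7]=?,low[8]=?); scc=(scc[0]=0,scc[1]=0,scc[2]=?,scc[3]=?,scc[4]=0,scc[5]=?,scc[6]=?,scc[7]=?,scc[8]=?)
step 4: low=(low[0]=0,low[1]=0,low[2]=3,low[3]=?,low[4]=0,low[5]=?,low[6]=4,low[7]=?,low[8]=?); scc=(scc[0]=0,scc[1]=0,scc[2]=?,scc[3]=?,scc[4]=0,scc[5]=?,scc[6]=1,scc[7]=?,scc[8]=?)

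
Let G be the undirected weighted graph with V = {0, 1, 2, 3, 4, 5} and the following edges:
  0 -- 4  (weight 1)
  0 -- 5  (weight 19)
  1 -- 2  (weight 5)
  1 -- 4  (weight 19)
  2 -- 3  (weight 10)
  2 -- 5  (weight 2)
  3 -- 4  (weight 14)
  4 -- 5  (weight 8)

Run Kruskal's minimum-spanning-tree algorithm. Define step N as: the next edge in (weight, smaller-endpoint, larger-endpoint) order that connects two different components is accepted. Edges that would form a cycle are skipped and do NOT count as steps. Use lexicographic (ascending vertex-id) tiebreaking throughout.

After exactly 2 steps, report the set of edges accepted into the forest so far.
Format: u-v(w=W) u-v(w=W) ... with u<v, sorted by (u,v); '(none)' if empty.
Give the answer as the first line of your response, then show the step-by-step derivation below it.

0-4(w=1) 2-5(w=2)

step 1: add edge 0-4 (w=1); MST = {0-4(w=1)}
step 2: add edge 2-5 (w=2); MST = {0-4(w=1) 2-5(w=2)}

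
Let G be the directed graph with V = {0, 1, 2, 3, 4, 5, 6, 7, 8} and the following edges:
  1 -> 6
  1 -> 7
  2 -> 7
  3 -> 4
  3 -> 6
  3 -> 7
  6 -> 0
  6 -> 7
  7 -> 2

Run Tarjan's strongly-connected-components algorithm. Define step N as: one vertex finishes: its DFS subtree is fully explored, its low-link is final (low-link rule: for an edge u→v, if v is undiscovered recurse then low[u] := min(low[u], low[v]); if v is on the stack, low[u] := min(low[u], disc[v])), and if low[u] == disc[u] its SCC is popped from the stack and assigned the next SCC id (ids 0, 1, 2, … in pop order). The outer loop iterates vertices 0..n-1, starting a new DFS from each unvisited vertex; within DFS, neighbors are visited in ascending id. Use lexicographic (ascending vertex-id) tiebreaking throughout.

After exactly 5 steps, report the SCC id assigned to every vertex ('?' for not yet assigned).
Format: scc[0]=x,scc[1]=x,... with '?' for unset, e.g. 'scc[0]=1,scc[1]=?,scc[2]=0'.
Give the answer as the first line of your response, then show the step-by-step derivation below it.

scc[0]=0,scc[1]=3,scc[2]=1,scc[3]=?,scc[4]=?,scc[5]=?,scc[6]=2,scc[7]=1,scc[8]=?

step 1: low=(low[0]=0,low[1]=?,low[2]=?,low[3]=?,low[4]=?,low[5]=?,low[6]=?,low[7]=?,low[8]=?); scc=(scc[0]=0,scc[1]=?,scc[2]=?,scc[3]=?,scc[4]=?,scc[5]=?,scc[6]=?,scc[7]=?,scc[8]=?)
step 2: low=(low[0]=0,low[1]=1,low[2]=3,low[3]=?,low[4]=?,low[5]=?,low[6]=2,low[7]=3,low[8]=?); scc=(scc[0]=0,scc[1]=?,scc[2]=?,scc[3]=?,scc[4]=?,scc[5]=?,scc[6]=?,scc[7]=?,scc[8]=?)
step 3: low=(low[0]=0,low[1]=1,low[2]=3,low[3]=?,low[4]=?,low[5]=?,low[6]=2,low[7]=3,low[8]=?); scc=(scc[0]=0,scc[1]=?,scc[2]=1,scc[3]=?,scc[4]=?,scc[5]=?,scc[6]=?,scc[7]=1,scc[8]=?)
step 4: low=(low[0]=0,low[1]=1,low[2]=3,low[3]=?,low[4]=?,low[5]=?,low[6]=2,low[7]=3,low[8]=?); scc=(scc[0]=0,scc[1]=?,scc[2]=1,scc[3]=?,scc[4]=?,scc[5]=?,scc[6]=2,scc[7]=1,scc[8]=?)
step 5: low=(low[0]=0,low[1]=1,low[2]=3,low[3]=?,low[4]=?,low[5]=?,low[6]=2,low[7]=3,low[8]=?); scc=(scc[0]=0,scc[1]=3,scc[2]=1,scc[3]=?,scc[4]=?,scc[5]=?,scc[6]=2,scc[7]=1,scc[8]=?)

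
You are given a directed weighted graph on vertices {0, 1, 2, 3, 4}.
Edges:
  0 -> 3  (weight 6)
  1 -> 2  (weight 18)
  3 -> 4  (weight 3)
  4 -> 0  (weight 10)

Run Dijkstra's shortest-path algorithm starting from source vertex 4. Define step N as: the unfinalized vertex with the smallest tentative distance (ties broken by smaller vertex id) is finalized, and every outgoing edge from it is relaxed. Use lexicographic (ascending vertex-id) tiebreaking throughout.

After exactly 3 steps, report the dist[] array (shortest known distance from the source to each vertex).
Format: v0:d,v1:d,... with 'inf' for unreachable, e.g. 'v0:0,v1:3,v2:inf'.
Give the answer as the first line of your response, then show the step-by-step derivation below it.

v0:10,v1:inf,v2:inf,v3:16,v4:0

step 1: dist = v0:10,v1:inf,v2:inf,v3:inf,v4:0
step 2: dist = v0:10,v1:inf,v2:inf,v3:16,v4:0
step 3: dist = v0:10,v1:inf,v2:inf,v3:16,v4:0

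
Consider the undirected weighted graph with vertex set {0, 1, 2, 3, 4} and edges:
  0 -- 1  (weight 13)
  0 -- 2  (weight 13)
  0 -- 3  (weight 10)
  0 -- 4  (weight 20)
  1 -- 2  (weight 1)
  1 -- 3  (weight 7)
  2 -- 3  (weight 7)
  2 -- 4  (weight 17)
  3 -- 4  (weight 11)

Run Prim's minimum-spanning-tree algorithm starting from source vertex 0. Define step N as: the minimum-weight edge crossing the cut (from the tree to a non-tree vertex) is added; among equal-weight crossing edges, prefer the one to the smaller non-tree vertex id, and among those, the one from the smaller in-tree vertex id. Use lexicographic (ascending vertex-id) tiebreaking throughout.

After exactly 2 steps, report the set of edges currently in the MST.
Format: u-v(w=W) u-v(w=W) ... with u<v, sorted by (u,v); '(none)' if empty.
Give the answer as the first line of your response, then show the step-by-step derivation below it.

0-3(w=10) 1-3(w=7)

step 1: add edge 0-3 (w=10); MST = {0-3(w=10)}
step 2: add edge 1-3 (w=7); MST = {0-3(w=10) 1-3(w=7)}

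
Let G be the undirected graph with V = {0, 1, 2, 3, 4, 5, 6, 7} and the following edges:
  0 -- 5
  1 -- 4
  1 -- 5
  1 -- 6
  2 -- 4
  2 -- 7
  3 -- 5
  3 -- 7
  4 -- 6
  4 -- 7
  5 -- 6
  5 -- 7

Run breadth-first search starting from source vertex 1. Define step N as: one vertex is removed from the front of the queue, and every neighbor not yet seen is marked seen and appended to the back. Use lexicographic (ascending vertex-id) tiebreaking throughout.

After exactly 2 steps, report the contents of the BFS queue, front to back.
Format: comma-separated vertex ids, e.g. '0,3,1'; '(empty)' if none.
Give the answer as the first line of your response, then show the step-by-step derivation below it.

5,6,2,7

step 1: dequeue 1; queue=[4,5,6]; order=1
step 2: dequeue 4; queue=[5,6,2,7]; order=1,4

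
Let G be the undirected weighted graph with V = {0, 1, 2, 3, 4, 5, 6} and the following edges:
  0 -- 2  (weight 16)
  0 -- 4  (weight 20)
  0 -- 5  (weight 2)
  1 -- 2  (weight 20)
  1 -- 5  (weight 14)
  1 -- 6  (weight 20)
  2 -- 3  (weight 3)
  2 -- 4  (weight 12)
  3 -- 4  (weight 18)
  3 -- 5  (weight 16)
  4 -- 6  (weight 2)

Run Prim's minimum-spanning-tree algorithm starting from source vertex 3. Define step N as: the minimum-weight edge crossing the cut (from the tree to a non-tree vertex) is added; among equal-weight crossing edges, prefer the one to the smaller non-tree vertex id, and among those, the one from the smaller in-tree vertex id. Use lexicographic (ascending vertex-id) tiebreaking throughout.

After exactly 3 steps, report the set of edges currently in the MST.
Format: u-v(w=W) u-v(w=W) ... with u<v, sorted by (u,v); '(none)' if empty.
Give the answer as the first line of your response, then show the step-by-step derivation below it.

2-3(w=3) 2-4(w=12) 4-6(w=2)

step 1: add edge 2-3 (w=3); MST = {2-3(w=3)}
step 2: add edge 2-4 (w=12); MST = {2-3(w=3) 2-4(w=12)}
step 3: add edge 4-6 (w=2); MST = {2-3(w=3) 2-4(w=12) 4-6(w=2)}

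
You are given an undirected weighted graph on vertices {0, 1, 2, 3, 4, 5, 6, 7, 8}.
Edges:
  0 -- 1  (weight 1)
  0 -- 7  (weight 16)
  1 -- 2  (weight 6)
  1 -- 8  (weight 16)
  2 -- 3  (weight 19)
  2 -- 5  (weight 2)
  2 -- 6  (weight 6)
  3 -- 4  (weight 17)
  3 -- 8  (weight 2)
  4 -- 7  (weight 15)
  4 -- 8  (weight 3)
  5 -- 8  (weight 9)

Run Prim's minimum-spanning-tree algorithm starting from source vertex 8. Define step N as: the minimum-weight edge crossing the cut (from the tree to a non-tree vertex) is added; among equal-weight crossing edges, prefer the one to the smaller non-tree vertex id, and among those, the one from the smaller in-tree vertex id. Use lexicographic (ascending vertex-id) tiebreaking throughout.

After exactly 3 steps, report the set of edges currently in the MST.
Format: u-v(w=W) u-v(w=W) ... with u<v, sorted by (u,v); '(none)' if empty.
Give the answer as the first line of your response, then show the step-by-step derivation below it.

3-8(w=2) 4-8(w=3) 5-8(w=9)

step 1: add edge 3-8 (w=2); MST = {3-8(w=2)}
step 2: add edge 4-8 (w=3); MST = {3-8(w=2) 4-8(w=3)}
step 3: add edge 5-8 (w=9); MST = {3-8(w=2) 4-8(w=3) 5-8(w=9)}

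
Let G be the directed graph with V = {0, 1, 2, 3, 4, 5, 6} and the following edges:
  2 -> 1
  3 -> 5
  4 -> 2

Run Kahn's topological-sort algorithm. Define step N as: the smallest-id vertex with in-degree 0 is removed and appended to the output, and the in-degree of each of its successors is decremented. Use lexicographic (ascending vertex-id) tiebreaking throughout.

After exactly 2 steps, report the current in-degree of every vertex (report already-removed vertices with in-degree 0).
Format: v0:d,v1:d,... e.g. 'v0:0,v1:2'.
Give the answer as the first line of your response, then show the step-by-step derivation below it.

v0:0,v1:1,v2:1,v3:0,v4:0,v5:0,v6:0

step 1: output 0; order=[0]; indeg=(0,1,1,0,0,1,0)
step 2: output 3; order=[0,3]; indeg=(0,1,1,0,0,0,0)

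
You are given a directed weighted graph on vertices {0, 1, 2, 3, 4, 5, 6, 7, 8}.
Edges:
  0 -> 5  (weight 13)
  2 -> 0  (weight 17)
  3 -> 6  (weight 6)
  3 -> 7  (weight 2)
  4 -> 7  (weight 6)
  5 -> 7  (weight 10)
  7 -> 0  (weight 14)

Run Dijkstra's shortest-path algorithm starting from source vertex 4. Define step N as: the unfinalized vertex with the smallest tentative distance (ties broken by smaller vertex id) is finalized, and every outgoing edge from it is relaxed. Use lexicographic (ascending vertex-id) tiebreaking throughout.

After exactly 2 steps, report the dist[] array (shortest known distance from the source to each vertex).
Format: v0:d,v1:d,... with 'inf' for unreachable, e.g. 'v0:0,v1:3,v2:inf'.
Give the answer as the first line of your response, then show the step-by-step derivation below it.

v0:20,v1:inf,v2:inf,v3:inf,v4:0,v5:inf,v6:inf,v7:6,v8:inf

step 1: dist = v0:inf,v1:inf,v2:inf,v3:inf,v4:0,v5:inf,v6:inf,v7:6,v8:inf
step 2: dist = v0:20,v1:inf,v2:inf,v3:inf,v4:0,v5:inf,v6:inf,v7:6,v8:inf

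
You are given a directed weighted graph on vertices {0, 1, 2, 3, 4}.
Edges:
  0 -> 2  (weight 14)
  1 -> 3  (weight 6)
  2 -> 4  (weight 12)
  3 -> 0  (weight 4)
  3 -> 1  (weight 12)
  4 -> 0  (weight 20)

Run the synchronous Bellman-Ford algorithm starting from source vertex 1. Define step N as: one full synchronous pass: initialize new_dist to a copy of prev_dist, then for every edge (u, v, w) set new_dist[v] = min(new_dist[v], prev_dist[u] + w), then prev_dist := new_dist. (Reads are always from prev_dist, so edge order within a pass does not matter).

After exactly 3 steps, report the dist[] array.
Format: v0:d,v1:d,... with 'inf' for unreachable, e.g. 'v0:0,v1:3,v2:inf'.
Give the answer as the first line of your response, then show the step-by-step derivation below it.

v0:10,v1:0,v2:24,v3:6,v4:inf

step 1: dist = v0:inf,v1:0,v2:inf,v3:6,v4:inf
step 2: dist = v0:10,v1:0,v2:inf,v3:6,v4:inf
step 3: dist = v0:10,v1:0,v2:24,v3:6,v4:inf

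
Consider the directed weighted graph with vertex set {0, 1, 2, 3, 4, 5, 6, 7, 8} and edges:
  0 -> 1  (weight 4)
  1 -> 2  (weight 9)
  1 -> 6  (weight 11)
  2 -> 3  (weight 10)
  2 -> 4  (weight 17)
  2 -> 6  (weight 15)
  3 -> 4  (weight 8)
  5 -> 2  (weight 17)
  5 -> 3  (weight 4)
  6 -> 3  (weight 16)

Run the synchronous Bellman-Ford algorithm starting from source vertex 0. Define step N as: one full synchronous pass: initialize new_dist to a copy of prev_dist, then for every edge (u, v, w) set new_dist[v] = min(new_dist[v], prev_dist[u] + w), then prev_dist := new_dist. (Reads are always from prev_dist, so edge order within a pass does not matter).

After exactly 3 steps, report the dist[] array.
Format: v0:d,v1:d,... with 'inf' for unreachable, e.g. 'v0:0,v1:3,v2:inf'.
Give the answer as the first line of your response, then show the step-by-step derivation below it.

v0:0,v1:4,v2:13,v3:23,v4:30,v5:inf,v6:15,v7:inf,v8:inf

step 1: dist = v0:0,v1:4,v2:inf,v3:inf,v4:inf,v5:inf,v6:inf,v7:inf,v8:inf
step 2: dist = v0:0,v1:4,v2:13,v3:inf,v4:inf,v5:inf,v6:15,v7:inf,v8:inf
step 3: dist = v0:0,v1:4,v2:13,v3:23,v4:30,v5:inf,v6:15,v7:inf,v8:inf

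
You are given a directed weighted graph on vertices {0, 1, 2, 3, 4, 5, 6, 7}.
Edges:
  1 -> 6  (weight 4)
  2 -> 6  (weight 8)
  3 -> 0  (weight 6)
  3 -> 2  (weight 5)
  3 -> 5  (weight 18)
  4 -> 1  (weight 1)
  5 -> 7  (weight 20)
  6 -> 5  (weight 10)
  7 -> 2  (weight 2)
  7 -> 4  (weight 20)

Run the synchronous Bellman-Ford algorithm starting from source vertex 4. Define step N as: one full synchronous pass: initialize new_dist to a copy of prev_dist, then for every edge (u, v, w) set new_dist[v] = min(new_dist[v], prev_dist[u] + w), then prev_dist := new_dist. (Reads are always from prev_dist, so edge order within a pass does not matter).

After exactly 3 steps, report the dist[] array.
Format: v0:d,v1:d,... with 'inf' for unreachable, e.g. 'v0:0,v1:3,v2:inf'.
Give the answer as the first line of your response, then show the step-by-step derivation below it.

v0:inf,v1:1,v2:inf,v3:inf,v4:0,v5:15,v6:5,v7:inf

step 1: dist = v0:inf,v1:1,v2:inf,v3:inf,v4:0,v5:inf,v6:inf,v7:inf
step 2: dist = v0:inf,v1:1,v2:inf,v3:inf,v4:0,v5:inf,v6:5,v7:inf
step 3: dist = v0:inf,v1:1,v2:inf,v3:inf,v4:0,v5:15,v6:5,v7:inf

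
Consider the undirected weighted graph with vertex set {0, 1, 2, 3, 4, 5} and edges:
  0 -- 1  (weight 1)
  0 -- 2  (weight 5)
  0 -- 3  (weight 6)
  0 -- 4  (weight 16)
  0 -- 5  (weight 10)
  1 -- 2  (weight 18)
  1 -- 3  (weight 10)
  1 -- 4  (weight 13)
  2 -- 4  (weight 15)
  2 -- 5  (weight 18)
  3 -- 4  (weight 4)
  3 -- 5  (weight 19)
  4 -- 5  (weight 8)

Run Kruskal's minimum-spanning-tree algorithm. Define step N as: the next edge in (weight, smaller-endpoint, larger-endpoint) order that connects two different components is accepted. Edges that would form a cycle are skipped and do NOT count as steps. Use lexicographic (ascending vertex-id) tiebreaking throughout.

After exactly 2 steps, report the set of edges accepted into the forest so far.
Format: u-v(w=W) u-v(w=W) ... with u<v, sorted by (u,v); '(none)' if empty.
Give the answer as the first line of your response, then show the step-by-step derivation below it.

0-1(w=1) 3-4(w=4)

step 1: add edge 0-1 (w=1); MST = {0-1(w=1)}
step 2: add edge 3-4 (w=4); MST = {0-1(w=1) 3-4(w=4)}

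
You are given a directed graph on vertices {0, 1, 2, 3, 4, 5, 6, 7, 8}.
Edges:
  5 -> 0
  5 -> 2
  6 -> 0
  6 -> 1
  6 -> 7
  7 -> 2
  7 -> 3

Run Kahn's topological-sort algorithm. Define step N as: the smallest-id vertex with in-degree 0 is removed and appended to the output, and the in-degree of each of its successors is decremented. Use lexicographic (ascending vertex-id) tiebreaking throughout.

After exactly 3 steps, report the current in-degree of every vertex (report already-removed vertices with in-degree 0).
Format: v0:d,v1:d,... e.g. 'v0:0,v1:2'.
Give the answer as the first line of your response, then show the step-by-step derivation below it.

v0:0,v1:0,v2:1,v3:1,v4:0,v5:0,v6:0,v7:0,v8:0

step 1: output 4; order=[4]; indeg=(2,1,2,1,0,0,0,1,0)
step 2: output 5; order=[4,5]; indeg=(1,1,1,1,0,0,0,1,0)
step 3: output 6; order=[4,5,6]; indeg=(0,0,1,1,0,0,0,0,0)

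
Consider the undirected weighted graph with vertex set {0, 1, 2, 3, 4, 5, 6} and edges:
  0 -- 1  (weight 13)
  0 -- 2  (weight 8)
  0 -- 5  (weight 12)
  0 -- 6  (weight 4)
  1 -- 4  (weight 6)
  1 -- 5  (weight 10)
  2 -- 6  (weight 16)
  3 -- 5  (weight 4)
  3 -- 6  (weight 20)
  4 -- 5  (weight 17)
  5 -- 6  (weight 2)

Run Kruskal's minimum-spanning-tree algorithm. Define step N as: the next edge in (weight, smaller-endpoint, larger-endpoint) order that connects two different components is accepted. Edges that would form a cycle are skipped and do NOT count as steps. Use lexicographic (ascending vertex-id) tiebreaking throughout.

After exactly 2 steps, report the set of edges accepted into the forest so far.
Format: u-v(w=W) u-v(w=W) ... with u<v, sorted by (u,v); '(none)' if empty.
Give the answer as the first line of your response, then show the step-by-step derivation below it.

0-6(w=4) 5-6(w=2)

step 1: add edge 5-6 (w=2); MST = {5-6(w=2)}
step 2: add edge 0-6 (w=4); MST = {0-6(w=4) 5-6(w=2)}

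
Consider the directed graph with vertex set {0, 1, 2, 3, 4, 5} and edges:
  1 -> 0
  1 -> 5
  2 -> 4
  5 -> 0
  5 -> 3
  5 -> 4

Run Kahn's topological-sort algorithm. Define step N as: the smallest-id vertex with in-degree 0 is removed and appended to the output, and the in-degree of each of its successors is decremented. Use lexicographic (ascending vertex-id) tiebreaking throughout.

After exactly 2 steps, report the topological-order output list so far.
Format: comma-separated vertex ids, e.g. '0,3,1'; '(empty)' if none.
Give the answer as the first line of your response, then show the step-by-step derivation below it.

1,2

step 1: output 1; order=[1]; indeg=(1,0,0,1,2,0)
step 2: output 2; order=[1,2]; indeg=(1,0,0,1,1,0)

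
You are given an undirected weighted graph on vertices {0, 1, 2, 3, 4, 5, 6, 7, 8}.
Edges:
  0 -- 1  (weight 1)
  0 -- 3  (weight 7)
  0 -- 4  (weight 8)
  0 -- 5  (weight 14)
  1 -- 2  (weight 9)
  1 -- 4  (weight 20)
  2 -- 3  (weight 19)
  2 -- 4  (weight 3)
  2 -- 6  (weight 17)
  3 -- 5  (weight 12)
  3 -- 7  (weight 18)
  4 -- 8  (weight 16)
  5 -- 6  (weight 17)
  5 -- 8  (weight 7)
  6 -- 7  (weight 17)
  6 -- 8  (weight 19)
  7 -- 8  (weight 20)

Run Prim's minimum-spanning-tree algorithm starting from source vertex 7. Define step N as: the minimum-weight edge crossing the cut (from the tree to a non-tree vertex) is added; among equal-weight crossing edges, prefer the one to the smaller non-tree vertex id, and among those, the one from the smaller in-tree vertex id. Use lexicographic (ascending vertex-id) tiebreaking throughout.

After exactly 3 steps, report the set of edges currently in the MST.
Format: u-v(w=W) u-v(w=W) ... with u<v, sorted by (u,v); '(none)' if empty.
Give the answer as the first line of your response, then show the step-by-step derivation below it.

2-4(w=3) 2-6(w=17) 6-7(w=17)

step 1: add edge 6-7 (w=17); MST = {6-7(w=17)}
step 2: add edge 2-6 (w=17); MST = {2-6(w=17) 6-7(w=17)}
step 3: add edge 2-4 (w=3); MST = {2-4(w=3) 2-6(w=17) 6-7(w=17)}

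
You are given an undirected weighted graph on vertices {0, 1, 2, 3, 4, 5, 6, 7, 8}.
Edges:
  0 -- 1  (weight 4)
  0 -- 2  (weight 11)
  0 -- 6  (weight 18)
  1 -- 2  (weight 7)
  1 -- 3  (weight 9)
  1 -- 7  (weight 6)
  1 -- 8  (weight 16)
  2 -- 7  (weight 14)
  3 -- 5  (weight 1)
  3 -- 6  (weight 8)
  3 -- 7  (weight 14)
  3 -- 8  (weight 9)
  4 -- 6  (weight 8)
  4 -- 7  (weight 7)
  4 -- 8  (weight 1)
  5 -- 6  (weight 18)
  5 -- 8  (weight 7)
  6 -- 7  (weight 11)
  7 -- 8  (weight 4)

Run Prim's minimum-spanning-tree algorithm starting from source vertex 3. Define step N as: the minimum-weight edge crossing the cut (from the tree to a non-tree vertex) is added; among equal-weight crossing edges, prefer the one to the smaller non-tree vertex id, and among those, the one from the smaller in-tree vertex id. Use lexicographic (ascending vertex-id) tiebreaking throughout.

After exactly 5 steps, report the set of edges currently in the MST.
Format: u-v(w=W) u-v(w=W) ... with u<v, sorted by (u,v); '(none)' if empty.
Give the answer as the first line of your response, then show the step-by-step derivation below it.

1-7(w=6) 3-5(w=1) 4-8(w=1) 5-8(w=7) 7-8(w=4)

step 1: add edge 3-5 (w=1); MST = {3-5(w=1)}
step 2: add edge 5-8 (w=7); MST = {3-5(w=1) 5-8(w=7)}
step 3: add edge 4-8 (w=1); MST = {3-5(w=1) 4-8(w=1) 5-8(w=7)}
step 4: add edge 7-8 (w=4); MST = {3-5(w=1) 4-8(w=1) 5-8(w=7) 7-8(w=4)}
step 5: add edge 1-7 (w=6); MST = {1-7(w=6) 3-5(w=1) 4-8(w=1) 5-8(w=7) 7-8(w=4)}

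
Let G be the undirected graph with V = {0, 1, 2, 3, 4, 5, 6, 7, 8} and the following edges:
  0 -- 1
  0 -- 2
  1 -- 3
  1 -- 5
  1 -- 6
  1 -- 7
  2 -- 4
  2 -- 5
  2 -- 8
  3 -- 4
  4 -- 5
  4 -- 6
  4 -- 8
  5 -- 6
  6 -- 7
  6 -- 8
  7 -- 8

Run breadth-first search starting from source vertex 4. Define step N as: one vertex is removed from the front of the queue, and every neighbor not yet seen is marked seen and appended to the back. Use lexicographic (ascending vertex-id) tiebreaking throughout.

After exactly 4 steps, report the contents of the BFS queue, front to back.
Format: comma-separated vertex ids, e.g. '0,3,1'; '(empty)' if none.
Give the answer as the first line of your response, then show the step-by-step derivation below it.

6,8,0,1

step 1: dequeue 4; queue=[2,3,5,6,8]; order=4
step 2: dequeue 2; queue=[3,5,6,8,0]; order=4,2
step 3: dequeue 3; queue=[5,6,8,0,1]; order=4,2,3
step 4: dequeue 5; queue=[6,8,0,1]; order=4,2,3,5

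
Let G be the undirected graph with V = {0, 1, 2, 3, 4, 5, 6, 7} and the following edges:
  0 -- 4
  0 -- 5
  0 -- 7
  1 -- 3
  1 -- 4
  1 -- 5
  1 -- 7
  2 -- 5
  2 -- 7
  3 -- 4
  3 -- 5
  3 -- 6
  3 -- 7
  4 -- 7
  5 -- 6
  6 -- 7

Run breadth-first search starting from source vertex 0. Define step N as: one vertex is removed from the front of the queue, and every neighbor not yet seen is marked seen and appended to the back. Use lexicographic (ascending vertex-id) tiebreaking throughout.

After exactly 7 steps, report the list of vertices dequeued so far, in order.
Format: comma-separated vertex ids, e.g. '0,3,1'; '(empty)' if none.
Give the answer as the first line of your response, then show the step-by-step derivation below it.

0,4,5,7,1,3,2

step 1: dequeue 0; queue=[4,5,7]; order=0
step 2: dequeue 4; queue=[5,7,1,3]; order=0,4
step 3: dequeue 5; queue=[7,1,3,2,6]; order=0,4,5
step 4: dequeue 7; queue=[1,3,2,6]; order=0,4,5,7
step 5: dequeue 1; queue=[3,2,6]; order=0,4,5,7,1
step 6: dequeue 3; queue=[2,6]; order=0,4,5,7,1,3
step 7: dequeue 2; queue=[6]; order=0,4,5,7,1,3,2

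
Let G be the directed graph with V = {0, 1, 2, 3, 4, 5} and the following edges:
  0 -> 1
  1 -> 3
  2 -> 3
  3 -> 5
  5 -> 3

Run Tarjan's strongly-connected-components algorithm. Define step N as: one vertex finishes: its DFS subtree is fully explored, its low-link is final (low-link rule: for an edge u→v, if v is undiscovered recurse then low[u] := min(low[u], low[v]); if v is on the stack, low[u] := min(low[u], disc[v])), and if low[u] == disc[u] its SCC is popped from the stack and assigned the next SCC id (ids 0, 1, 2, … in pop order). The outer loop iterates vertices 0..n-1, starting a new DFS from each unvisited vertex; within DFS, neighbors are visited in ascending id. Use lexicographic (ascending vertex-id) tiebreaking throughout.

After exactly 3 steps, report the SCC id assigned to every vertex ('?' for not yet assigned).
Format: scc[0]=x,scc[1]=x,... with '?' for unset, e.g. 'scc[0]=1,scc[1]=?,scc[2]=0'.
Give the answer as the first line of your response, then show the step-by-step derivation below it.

scc[0]=?,scc[1]=1,scc[2]=?,scc[3]=0,scc[4]=?,scc[5]=0

step 1: low=(low[0]=0,low[1]=1,low[2]=?,low[3]=2,low[4]=?,low[5]=2); scc=(scc[0]=?,scc[1]=?,scc[2]=?,scc[3]=?,scc[4]=?,scc[5]=?)
step 2: low=(low[0]=0,low[1]=1,low[2]=?,low[3]=2,low[4]=?,low[5]=2); scc=(scc[0]=?,scc[1]=?,scc[2]=?,scc[3]=0,scc[4]=?,scc[5]=0)
step 3: low=(low[0]=0,low[1]=1,low[2]=?,low[3]=2,low[4]=?,low[5]=2); scc=(scc[0]=?,scc[1]=1,scc[2]=?,scc[3]=0,scc[4]=?,scc[5]=0)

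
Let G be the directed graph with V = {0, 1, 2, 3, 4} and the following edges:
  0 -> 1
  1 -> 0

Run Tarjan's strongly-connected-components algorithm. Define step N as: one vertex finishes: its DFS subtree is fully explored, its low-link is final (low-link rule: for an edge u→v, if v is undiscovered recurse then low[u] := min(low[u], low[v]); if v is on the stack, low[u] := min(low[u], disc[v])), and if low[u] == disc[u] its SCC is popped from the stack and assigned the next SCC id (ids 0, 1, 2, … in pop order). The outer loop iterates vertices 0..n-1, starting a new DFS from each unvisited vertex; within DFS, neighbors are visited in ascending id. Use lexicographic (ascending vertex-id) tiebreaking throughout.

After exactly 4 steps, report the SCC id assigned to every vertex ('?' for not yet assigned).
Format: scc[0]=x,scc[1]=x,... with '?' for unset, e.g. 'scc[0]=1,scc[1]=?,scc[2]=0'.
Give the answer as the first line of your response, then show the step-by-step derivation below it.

scc[0]=0,scc[1]=0,scc[2]=1,scc[3]=2,scc[4]=?

step 1: low=(low[0]=0,low[1]=0,low[2]=?,low[3]=?,low[4]=?); scc=(scc[0]=?,scc[1]=?,scc[2]=?,scc[3]=?,scc[4]=?)
step 2: low=(low[0]=0,low[1]=0,low[2]=?,low[3]=?,low[4]=?); scc=(scc[0]=0,scc[1]=0,scc[2]=?,scc[3]=?,scc[4]=?)
step 3: low=(low[0]=0,low[1]=0,low[2]=2,low[3]=?,low[4]=?); scc=(scc[0]=0,scc[1]=0,scc[2]=1,scc[3]=?,scc[4]=?)
step 4: low=(low[0]=0,low[1]=0,low[2]=2,low[3]=3,low[4]=?); scc=(scc[0]=0,scc[1]=0,scc[2]=1,scc[3]=2,scc[4]=?)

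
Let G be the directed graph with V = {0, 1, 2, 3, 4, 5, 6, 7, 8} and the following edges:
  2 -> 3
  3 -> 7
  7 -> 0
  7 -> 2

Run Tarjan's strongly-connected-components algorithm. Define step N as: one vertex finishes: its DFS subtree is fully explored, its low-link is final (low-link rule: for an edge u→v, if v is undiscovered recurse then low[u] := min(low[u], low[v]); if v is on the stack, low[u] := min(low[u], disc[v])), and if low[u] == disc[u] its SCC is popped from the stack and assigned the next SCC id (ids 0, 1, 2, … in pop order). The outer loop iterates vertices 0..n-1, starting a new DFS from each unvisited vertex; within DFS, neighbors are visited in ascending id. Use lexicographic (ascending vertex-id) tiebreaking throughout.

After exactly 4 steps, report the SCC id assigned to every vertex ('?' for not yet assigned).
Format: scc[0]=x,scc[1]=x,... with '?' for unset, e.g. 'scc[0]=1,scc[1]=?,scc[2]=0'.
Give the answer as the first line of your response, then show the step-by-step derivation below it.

scc[0]=0,scc[1]=1,scc[2]=?,scc[3]=?,scc[4]=?,scc[5]=?,scc[6]=?,scc[7]=?,scc[8]=?

step 1: low=(low[0]=0,low[1]=?,low[2]=?,low[3]=?,low[4]=?,low[5]=?,low[6]=?,low[7]=?,low[8]=?); scc=(scc[0]=0,scc[1]=?,scc[2]=?,scc[3]=?,scc[4]=?,scc[5]=?,scc[6]=?,scc[7]=?,scc[8]=?)
step 2: low=(low[0]=0,low[1]=1,low[2]=?,low[3]=?,low[4]=?,low[5]=?,low[6]=?,low[7]=?,low[8]=?); scc=(scc[0]=0,scc[1]=1,scc[2]=?,scc[3]=?,scc[4]=?,scc[5]=?,scc[6]=?,scc[7]=?,scc[8]=?)
step 3: low=(low[0]=0,low[1]=1,low[2]=2,low[3]=3,low[4]=?,low[5]=?,low[6]=?,low[7]=2,low[8]=?); scc=(scc[0]=0,scc[1]=1,scc[2]=?,scc[3]=?,scc[4]=?,scc[5]=?,scc[6]=?,scc[7]=?,scc[8]=?)
step 4: low=(low[0]=0,low[1]=1,low[2]=2,low[3]=2,low[4]=?,low[5]=?,low[6]=?,low[7]=2,low[8]=?); scc=(scc[0]=0,scc[1]=1,scc[2]=?,scc[3]=?,scc[4]=?,scc[5]=?,scc[6]=?,scc[7]=?,scc[8]=?)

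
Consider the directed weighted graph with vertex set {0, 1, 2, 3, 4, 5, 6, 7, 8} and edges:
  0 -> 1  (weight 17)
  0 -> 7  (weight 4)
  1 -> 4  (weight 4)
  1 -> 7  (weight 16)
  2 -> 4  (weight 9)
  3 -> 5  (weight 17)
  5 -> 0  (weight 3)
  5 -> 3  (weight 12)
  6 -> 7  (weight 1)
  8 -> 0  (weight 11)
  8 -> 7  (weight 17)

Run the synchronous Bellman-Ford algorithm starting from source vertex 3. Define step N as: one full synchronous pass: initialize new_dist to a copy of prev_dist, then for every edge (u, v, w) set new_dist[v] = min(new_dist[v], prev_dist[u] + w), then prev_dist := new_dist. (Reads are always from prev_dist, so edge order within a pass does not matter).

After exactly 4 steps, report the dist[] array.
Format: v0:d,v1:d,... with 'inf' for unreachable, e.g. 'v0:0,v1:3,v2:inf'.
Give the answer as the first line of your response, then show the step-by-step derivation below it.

v0:20,v1:37,v2:inf,v3:0,v4:41,v5:17,v6:inf,v7:24,v8:inf

step 1: dist = v0:inf,v1:inf,v2:inf,v3:0,v4:inf,v5:17,v6:inf,v7:inf,v8:inf
step 2: dist = v0:20,v1:inf,v2:inf,v3:0,v4:inf,v5:17,v6:inf,v7:inf,v8:inf
step 3: dist = v0:20,v1:37,v2:inf,v3:0,v4:inf,v5:17,v6:inf,v7:24,v8:inf
step 4: dist = v0:20,v1:37,v2:inf,v3:0,v4:41,v5:17,v6:inf,v7:24,v8:inf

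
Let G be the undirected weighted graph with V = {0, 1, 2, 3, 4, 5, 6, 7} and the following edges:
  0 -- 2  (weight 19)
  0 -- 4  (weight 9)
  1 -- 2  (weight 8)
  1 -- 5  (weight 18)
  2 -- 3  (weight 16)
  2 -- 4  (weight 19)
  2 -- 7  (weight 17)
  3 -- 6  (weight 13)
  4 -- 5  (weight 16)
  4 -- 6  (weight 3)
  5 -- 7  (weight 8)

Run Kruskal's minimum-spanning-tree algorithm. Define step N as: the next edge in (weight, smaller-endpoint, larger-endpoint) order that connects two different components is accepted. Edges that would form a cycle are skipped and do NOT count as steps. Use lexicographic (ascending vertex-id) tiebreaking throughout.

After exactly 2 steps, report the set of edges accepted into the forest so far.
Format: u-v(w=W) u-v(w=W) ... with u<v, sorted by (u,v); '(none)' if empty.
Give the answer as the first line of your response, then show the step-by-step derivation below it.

1-2(w=8) 4-6(w=3)

step 1: add edge 4-6 (w=3); MST = {4-6(w=3)}
step 2: add edge 1-2 (w=8); MST = {1-2(w=8) 4-6(w=3)}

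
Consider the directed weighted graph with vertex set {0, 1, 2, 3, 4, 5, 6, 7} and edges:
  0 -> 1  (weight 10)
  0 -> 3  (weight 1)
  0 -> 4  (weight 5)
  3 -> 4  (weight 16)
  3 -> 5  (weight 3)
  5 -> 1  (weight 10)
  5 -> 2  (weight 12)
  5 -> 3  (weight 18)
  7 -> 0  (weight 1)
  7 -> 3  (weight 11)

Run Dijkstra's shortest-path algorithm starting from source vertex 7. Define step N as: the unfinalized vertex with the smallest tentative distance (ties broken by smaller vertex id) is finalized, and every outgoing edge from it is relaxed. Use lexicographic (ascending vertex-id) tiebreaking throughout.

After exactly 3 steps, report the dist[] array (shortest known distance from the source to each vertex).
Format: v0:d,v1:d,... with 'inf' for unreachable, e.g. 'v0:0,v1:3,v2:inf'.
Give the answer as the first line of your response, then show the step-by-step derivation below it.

v0:1,v1:11,v2:inf,v3:2,v4:6,v5:5,v6:inf,v7:0

step 1: dist = v0:1,v1:inf,v2:inf,v3:11,v4:inf,v5:inf,v6:inf,v7:0
step 2: dist = v0:1,v1:11,v2:inf,v3:2,v4:6,v5:inf,v6:inf,v7:0
step 3: dist = v0:1,v1:11,v2:inf,v3:2,v4:6,v5:5,v6:inf,v7:0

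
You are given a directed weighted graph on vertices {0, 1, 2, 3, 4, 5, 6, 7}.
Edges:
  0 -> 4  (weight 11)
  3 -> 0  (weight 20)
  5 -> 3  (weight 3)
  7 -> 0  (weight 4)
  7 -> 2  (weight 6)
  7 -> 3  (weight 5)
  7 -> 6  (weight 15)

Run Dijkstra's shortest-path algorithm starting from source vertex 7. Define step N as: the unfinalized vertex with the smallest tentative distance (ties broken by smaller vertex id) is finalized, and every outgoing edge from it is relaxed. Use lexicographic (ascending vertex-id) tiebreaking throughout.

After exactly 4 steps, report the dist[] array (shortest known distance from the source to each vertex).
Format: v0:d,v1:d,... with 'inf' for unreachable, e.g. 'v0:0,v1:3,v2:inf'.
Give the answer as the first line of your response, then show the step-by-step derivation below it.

v0:4,v1:inf,v2:6,v3:5,v4:15,v5:inf,v6:15,v7:0

step 1: dist = v0:4,v1:inf,v2:6,v3:5,v4:inf,v5:inf,v6:15,v7:0
step 2: dist = v0:4,v1:inf,v2:6,v3:5,v4:15,v5:inf,v6:15,v7:0
step 3: dist = v0:4,v1:inf,v2:6,v3:5,v4:15,v5:inf,v6:15,v7:0
step 4: dist = v0:4,v1:inf,v2:6,v3:5,v4:15,v5:inf,v6:15,v7:0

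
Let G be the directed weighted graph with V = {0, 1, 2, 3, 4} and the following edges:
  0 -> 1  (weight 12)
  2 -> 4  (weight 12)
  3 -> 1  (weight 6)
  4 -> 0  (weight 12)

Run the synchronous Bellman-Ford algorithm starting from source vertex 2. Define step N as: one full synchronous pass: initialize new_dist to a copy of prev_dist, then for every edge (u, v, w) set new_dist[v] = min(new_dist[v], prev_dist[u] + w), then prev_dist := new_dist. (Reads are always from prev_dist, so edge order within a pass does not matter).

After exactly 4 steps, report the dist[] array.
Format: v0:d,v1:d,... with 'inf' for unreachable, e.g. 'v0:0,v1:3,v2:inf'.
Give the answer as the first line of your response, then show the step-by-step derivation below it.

v0:24,v1:36,v2:0,v3:inf,v4:12

step 1: dist = v0:inf,v1:inf,v2:0,v3:inf,v4:12
step 2: dist = v0:24,v1:inf,v2:0,v3:inf,v4:12
step 3: dist = v0:24,v1:36,v2:0,v3:inf,v4:12
step 4: dist = v0:24,v1:36,v2:0,v3:inf,v4:12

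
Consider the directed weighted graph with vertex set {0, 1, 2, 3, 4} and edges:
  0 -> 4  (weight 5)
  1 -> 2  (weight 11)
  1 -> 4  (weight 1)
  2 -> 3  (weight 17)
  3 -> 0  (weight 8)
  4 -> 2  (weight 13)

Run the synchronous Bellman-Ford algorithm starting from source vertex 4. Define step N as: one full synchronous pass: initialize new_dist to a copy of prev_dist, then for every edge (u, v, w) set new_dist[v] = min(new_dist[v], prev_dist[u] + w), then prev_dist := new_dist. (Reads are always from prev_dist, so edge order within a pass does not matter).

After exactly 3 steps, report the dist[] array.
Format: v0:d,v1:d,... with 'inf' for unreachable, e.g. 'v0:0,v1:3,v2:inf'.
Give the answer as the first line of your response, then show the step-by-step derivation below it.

v0:38,v1:inf,v2:13,v3:30,v4:0

step 1: dist = v0:inf,v1:inf,v2:13,v3:inf,v4:0
step 2: dist = v0:inf,v1:inf,v2:13,v3:30,v4:0
step 3: dist = v0:38,v1:inf,v2:13,v3:30,v4:0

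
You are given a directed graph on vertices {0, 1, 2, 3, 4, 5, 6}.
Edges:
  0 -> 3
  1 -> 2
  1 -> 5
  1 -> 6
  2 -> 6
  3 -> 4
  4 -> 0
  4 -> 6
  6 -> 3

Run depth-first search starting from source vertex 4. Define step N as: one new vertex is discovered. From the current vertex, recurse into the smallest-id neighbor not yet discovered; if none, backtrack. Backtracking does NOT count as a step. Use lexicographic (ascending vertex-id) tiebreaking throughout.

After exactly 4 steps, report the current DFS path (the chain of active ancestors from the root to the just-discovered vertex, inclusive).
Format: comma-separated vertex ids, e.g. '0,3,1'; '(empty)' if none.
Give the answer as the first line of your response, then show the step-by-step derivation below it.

4,6

step 1: discover 4; path=4; order=4
step 2: discover 0; path=4>0; order=4,0
step 3: discover 3; path=4>0>3; order=4,0,3
step 4: discover 6; path=4>6; order=4,0,3,6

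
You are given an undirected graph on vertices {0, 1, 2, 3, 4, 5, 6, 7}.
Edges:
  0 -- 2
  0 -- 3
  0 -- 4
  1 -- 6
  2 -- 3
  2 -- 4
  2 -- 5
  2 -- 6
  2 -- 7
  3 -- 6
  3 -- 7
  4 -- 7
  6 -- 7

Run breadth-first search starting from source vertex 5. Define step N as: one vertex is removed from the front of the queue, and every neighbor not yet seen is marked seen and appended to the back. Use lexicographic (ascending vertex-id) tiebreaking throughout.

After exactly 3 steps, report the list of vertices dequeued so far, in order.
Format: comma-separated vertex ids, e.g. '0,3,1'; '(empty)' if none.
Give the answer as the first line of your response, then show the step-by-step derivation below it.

5,2,0

step 1: dequeue 5; queue=[2]; order=5
step 2: dequeue 2; queue=[0,3,4,6,7]; order=5,2
step 3: dequeue 0; queue=[3,4,6,7]; order=5,2,0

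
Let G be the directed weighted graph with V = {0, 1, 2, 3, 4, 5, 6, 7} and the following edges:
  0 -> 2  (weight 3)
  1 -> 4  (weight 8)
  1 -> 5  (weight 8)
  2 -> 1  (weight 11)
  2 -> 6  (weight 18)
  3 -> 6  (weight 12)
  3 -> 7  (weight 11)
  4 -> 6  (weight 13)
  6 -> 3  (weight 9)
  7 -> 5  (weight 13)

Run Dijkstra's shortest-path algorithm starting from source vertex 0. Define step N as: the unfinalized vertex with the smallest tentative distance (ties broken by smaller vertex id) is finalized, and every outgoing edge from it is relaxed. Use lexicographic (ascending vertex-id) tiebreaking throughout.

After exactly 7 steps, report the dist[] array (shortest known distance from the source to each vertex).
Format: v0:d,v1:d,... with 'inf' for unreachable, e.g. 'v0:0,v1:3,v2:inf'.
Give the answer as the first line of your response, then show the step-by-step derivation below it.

v0:0,v1:14,v2:3,v3:30,v4:22,v5:22,v6:21,v7:41

step 1: dist = v0:0,v1:inf,v2:3,v3:inf,v4:inf,v5:inf,v6:inf,v7:inf
step 2: dist = v0:0,v1:14,v2:3,v3:inf,v4:inf,v5:inf,v6:21,v7:inf
step 3: dist = v0:0,v1:14,v2:3,v3:inf,v4:22,v5:22,v6:21,v7:inf
step 4: dist = v0:0,v1:14,v2:3,v3:30,v4:22,v5:22,v6:21,v7:inf
step 5: dist = v0:0,v1:14,v2:3,v3:30,v4:22,v5:22,v6:21,v7:inf
step 6: dist = v0:0,v1:14,v2:3,v3:30,v4:22,v5:22,v6:21,v7:inf
step 7: dist = v0:0,v1:14,v2:3,v3:30,v4:22,v5:22,v6:21,v7:41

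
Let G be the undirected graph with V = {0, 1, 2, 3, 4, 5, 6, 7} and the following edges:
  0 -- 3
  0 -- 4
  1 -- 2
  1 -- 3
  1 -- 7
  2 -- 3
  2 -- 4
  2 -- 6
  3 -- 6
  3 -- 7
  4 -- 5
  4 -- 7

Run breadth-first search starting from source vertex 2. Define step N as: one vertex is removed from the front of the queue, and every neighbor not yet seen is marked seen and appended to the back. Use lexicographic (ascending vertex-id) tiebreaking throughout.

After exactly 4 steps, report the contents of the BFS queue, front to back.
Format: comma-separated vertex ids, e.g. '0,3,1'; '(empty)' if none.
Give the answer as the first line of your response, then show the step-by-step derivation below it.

6,7,0,5

step 1: dequeue 2; queue=[1,3,4,6]; order=2
step 2: dequeue 1; queue=[3,4,6,7]; order=2,1
step 3: dequeue 3; queue=[4,6,7,0]; order=2,1,3
step 4: dequeue 4; queue=[6,7,0,5]; order=2,1,3,4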